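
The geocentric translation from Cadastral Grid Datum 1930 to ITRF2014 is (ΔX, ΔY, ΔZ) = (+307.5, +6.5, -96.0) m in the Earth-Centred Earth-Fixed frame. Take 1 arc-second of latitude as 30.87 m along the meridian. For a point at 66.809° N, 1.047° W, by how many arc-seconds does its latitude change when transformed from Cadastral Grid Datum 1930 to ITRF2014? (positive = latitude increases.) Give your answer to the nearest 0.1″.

Δφ = -10.4″

sin φ = 0.919197, cos φ = 0.393798, sin λ = -0.018273, cos λ = 0.999833.
North component: ΔN = −sin φ cos λ·ΔX − sin φ sin λ·ΔY + cos φ·ΔZ = −(0.919197)(0.999833)(307.5) − (0.919197)(-0.018273)(6.5) + (0.393798)(-96.0) = -320.30 m.
1° of latitude spans 3600 × 30.87 = 111132 m, so Δφ = -320.30 / 111132 × 3600 = -10.376″.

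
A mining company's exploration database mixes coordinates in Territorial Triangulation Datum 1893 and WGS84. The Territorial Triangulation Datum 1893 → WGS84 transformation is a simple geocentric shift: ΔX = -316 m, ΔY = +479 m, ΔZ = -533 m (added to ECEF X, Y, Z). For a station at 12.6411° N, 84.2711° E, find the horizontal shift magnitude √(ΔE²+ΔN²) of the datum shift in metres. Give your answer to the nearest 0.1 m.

715.9 m

The local east axis at (φ, λ) is (−sin λ, cos λ, 0), so ΔE = −sin(84.2711°)·(-316) + cos(84.2711°)·479 = 362.24 m.
The local north axis is (−sin φ cos λ, −sin φ sin λ, cos φ), giving ΔN = 6.903 − 104.302 − 520.080 = -617.48 m.
Horizontal magnitude = √(ΔE² + ΔN²) = √(362.24² + (-617.48)²) = 715.89 m.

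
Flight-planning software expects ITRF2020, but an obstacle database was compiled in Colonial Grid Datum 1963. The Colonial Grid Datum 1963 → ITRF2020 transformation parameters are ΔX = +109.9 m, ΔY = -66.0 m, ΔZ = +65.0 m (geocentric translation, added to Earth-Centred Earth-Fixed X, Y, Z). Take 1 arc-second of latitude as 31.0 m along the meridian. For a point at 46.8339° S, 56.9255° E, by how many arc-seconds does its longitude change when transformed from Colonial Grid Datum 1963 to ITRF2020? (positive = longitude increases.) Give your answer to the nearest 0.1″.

sin φ = -0.729374, cos φ = 0.684116, sin λ = 0.837962, cos λ = 0.545729.
East component: ΔE = −sin λ·ΔX + cos λ·ΔY = −(0.837962)(109.9) + (0.545729)(-66.0) = -128.11 m.
1° of latitude spans 3600 × 31.00 = 111600 m; at latitude φ, 1° of longitude spans that × cos φ = 76347.3 m, so Δλ = -128.11 / 76347.3 × 3600 = -6.041″.

Δλ = -6.0″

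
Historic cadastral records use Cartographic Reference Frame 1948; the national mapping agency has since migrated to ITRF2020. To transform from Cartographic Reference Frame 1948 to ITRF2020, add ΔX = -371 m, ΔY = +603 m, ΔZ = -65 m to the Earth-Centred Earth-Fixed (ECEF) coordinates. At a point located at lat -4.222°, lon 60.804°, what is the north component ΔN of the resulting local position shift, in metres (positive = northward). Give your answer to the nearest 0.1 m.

ΔN = -39.4 m

At φ = -4.222°, λ = 60.804°: sin φ = -0.073621, cos φ = 0.997286, sin λ = 0.872956, cos λ = 0.487799.
ΔN = −sin φ cos λ·ΔX − sin φ sin λ·ΔY + cos φ·ΔZ = −(-0.073621)(0.487799)(-371) − (-0.073621)(0.872956)(603) + (0.997286)(-65) = -39.39 m.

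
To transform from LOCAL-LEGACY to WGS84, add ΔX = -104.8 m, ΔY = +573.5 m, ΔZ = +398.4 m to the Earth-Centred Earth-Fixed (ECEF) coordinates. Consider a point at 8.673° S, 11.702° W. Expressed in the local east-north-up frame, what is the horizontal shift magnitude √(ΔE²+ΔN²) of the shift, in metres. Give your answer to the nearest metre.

650 m

At φ = -8.673°, λ = -11.702°: sin φ = -0.150795, cos φ = 0.988565, sin λ = -0.202821, cos λ = 0.979216.
ΔE = −sin λ·ΔX + cos λ·ΔY = −(-0.202821)·(-104.8) + (0.979216)·(573.5) = 540.32 m.
ΔN = −sin φ cos λ·ΔX − sin φ sin λ·ΔY + cos φ·ΔZ = −(-0.150795)(0.979216)(-104.8) − (-0.150795)(-0.202821)(573.5) + (0.988565)(398.4) = 360.83 m.
Horizontal magnitude = √(ΔE² + ΔN²) = √(540.32² + 360.83²) = 649.73 m.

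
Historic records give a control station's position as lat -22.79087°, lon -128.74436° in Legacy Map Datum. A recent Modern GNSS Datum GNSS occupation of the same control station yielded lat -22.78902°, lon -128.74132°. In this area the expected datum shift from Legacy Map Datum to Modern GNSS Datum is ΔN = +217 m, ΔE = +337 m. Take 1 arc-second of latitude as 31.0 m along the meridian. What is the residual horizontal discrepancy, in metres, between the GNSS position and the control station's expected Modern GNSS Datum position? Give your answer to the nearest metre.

Observed coordinate differences: Δφ = +0.00185°, Δλ = +0.00304°.
Converting to metres (1° lat = 111600 m, cos φ = 0.921925): observed ΔN = 206.5 m, observed ΔE = 312.8 m.
Subtracting the expected shift leaves a residual of 206.5 − (217) = -10.5 m north and 312.8 − (337) = -24.2 m east.
Residual distance = √((-10.5)² + (-24.2)²) = 26.4 m.

26 m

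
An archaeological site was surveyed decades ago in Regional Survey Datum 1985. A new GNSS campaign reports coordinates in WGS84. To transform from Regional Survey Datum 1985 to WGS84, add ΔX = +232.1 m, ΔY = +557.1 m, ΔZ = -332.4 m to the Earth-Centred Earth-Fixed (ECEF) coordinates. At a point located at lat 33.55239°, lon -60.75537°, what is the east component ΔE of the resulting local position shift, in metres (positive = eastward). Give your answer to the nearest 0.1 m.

ΔE = 474.7 m

At φ = 33.55239°, λ = -60.75537°: sin φ = 0.552699, cos φ = 0.833381, sin λ = -0.872542, cos λ = 0.488539.
ΔE = −sin λ·ΔX + cos λ·ΔY = −(-0.872542)·(232.1) + (0.488539)·(557.1) = 474.68 m.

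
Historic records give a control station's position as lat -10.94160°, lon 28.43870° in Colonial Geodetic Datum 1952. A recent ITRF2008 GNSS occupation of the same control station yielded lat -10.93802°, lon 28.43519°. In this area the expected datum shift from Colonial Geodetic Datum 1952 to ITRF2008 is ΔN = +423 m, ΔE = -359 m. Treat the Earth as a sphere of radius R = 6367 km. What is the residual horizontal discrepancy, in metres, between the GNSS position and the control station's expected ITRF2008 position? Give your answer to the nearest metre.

35 m

Observed coordinate differences: Δφ = +0.00358°, Δλ = -0.00351°.
Converting to metres (1° lat = 111125 m, cos φ = 0.981821): observed ΔN = 397.8 m, observed ΔE = -383.0 m.
Subtracting the expected shift leaves a residual of 397.8 − (423) = -25.2 m north and -383.0 − (-359) = -24.0 m east.
Residual distance = √((-25.2)² + (-24.0)²) = 34.8 m.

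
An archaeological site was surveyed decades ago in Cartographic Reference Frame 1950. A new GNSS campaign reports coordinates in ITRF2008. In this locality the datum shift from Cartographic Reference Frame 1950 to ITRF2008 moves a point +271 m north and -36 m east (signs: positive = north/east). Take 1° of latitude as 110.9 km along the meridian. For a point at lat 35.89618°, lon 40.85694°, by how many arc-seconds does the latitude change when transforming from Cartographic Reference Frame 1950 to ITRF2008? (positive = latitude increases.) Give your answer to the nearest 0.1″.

1° of latitude = 110.9 km, so Δφ = 271.0 / 110900 = 0.0024436° = 8.797″.

Δφ = 8.8″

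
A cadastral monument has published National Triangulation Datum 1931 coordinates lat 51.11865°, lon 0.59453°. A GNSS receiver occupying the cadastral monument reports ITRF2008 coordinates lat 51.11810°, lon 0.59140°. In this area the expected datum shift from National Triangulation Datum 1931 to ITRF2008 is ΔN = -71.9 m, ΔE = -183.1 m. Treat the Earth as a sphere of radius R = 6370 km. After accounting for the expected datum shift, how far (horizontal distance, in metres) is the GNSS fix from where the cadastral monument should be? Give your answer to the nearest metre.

Observed coordinate differences: Δφ = -0.00055°, Δλ = -0.00313°.
Converting to metres (1° lat = 111177 m, cos φ = 0.627710): observed ΔN = -61.1 m, observed ΔE = -218.4 m.
Subtracting the expected shift leaves a residual of -61.1 − (-71.9) = 10.8 m north and -218.4 − (-183.1) = -35.3 m east.
Residual distance = √(10.8² + (-35.3)²) = 36.9 m.

37 m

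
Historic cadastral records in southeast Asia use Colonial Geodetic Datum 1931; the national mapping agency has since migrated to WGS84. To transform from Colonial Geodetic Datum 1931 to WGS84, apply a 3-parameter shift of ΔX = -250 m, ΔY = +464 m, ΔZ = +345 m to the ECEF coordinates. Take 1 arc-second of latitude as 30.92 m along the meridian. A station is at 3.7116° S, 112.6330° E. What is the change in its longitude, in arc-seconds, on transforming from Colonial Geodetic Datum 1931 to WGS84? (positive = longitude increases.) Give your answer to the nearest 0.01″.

sin φ = -0.064734, cos φ = 0.997903, sin λ = 0.922989, cos λ = -0.384827.
East component: ΔE = −sin λ·ΔX + cos λ·ΔY = −(0.922989)(-250) + (-0.384827)(464) = 52.19 m.
1° of latitude spans 3600 × 30.92 = 111312 m; at latitude φ, 1° of longitude spans that × cos φ = 111078.5 m, so Δλ = 52.19 / 111078.5 × 3600 = 1.691″.

Δλ = 1.69″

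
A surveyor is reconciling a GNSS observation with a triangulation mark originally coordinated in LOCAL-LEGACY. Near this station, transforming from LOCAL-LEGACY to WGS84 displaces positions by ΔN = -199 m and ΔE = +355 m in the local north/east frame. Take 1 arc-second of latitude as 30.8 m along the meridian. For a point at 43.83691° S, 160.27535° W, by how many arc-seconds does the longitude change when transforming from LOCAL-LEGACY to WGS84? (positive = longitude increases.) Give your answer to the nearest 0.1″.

At latitude -43.83691°, cos φ = 0.721314.
1″ of longitude at this latitude = 30.80 × cos φ = 22.2165 m, so Δλ = 355.0 / 22.2165 = 15.979″.

Δλ = 16.0″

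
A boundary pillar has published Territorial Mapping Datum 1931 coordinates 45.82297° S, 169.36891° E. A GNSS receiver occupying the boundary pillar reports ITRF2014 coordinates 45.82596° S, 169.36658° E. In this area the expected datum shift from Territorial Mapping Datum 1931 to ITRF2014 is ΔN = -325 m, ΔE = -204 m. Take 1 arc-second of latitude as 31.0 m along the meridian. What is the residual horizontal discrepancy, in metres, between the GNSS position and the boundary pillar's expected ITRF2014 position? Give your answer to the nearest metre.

24 m

Observed coordinate differences: Δφ = -0.00299°, Δλ = -0.00233°.
Converting to metres (1° lat = 111600 m, cos φ = 0.696878): observed ΔN = -333.7 m, observed ΔE = -181.2 m.
Subtracting the expected shift leaves a residual of -333.7 − (-325) = -8.7 m north and -181.2 − (-204) = 22.8 m east.
Residual distance = √((-8.7)² + 22.8²) = 24.4 m.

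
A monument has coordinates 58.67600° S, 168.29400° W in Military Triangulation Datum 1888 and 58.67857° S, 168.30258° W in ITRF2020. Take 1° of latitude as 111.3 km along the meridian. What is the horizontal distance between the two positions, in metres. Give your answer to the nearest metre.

Δφ = -58.67857° − -58.67600° = -0.00257°; Δλ = -168.30258° − -168.29400° = -0.00858°.
ΔN = Δφ × 111300 = -286.0 m; ΔE = Δλ × 111300 × cos(-58.67600°) = -0.00858 × 111300 × 0.519877 = -496.5 m.
Distance = √(ΔE² + ΔN²) = √((-496.5)² + (-286.0)²) = 573.0 m.

573 m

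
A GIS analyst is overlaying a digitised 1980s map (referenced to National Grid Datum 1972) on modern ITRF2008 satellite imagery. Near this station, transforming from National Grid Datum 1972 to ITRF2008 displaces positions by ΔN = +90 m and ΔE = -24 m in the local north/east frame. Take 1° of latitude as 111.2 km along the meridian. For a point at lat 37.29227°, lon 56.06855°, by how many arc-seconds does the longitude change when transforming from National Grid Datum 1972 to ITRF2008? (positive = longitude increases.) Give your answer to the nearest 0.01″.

Δλ = -0.98″

At latitude 37.29227°, cos φ = 0.795555.
1° of longitude at this latitude = 111.2 × cos φ = 88.47 km, so Δλ = -24.0 / 88465.7 = -0.0002713° = -0.977″.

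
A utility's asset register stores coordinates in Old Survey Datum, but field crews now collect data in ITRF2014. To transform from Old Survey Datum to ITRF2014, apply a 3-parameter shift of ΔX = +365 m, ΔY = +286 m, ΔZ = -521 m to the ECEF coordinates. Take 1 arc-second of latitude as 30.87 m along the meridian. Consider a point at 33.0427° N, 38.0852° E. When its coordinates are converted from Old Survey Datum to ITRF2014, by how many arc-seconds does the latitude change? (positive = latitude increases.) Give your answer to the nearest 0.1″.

Δφ = -22.3″

sin φ = 0.545264, cos φ = 0.838264, sin λ = 0.616833, cos λ = 0.787094.
North component: ΔN = −sin φ cos λ·ΔX − sin φ sin λ·ΔY + cos φ·ΔZ = −(0.545264)(0.787094)(365) − (0.545264)(0.616833)(286) + (0.838264)(-521) = -689.58 m.
1° of latitude spans 3600 × 30.87 = 111132 m, so Δφ = -689.58 / 111132 × 3600 = -22.338″.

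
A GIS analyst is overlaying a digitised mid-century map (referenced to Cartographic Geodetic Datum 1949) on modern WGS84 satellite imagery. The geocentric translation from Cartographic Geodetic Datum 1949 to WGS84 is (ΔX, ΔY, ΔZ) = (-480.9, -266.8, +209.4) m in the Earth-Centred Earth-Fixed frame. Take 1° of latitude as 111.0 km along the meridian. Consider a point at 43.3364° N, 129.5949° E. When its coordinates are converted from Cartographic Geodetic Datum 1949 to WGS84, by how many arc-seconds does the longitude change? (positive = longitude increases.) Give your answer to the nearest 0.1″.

Δλ = 24.1″

sin φ = 0.686281, cos φ = 0.727337, sin λ = 0.770570, cos λ = -0.637355.
East component: ΔE = −sin λ·ΔX + cos λ·ΔY = −(0.770570)(-480.9) + (-0.637355)(-266.8) = 540.61 m.
1° of latitude spans 111000 m; at latitude φ, 1° of longitude spans that × cos φ = 80734.4 m, so Δλ = 540.61 / 80734.4 × 3600 = 24.106″.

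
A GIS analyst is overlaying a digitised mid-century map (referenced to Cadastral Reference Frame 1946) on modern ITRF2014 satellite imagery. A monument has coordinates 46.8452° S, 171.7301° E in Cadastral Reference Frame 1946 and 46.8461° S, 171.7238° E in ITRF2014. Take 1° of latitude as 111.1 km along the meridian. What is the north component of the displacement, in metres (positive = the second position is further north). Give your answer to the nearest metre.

Δφ = -46.8461° − -46.8452° = -0.0009°; Δλ = 171.7238° − 171.7301° = -0.0063°.
ΔN = Δφ × 111100 = -100.0 m; ΔE = Δλ × 111100 × cos(-46.8452°) = -0.0063 × 111100 × 0.683972 = -478.7 m.

ΔN = -100 m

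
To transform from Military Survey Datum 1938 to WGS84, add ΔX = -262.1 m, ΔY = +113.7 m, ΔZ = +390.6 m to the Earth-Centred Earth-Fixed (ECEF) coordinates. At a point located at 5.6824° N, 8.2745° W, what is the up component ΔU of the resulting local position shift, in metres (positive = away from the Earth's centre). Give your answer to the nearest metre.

ΔU = -236 m

At φ = 5.6824°, λ = -8.2745°: sin φ = 0.099014, cos φ = 0.995086, sin λ = -0.143916, cos λ = 0.989590.
ΔU = cos φ cos λ·ΔX + cos φ sin λ·ΔY + sin φ·ΔZ = (0.995086)(0.989590)(-262.1) + (0.995086)(-0.143916)(113.7) + (0.099014)(390.6) = -235.70 m.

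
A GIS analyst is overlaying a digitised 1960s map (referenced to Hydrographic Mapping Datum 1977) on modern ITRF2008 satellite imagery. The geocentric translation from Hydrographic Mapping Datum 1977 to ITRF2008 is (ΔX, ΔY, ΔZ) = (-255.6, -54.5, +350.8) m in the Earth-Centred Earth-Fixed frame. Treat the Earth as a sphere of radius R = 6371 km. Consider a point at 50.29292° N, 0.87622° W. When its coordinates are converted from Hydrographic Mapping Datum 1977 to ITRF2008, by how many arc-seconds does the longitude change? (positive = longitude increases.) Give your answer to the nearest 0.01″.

Δλ = -2.96″

sin φ = 0.769321, cos φ = 0.638863, sin λ = -0.015292, cos λ = 0.999883.
East component: ΔE = −sin λ·ΔX + cos λ·ΔY = −(-0.015292)(-255.6) + (0.999883)(-54.5) = -58.40 m.
1° of latitude spans πR/180 = 111195 m; at latitude φ, 1° of longitude spans that × cos φ = 71038.3 m, so Δλ = -58.40 / 71038.3 × 3600 = -2.960″.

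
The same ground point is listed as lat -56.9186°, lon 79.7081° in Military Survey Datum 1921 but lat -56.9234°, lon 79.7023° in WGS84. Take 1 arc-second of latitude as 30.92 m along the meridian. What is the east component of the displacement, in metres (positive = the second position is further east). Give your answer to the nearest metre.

Δφ = -56.9234° − -56.9186° = -0.0048°; Δλ = 79.7023° − 79.7081° = -0.0058°.
1° of latitude = 3600 × 30.92 = 111312 m.
ΔN = Δφ × 111312 = -534.3 m; ΔE = Δλ × 111312 × cos(-56.9186°) = -0.0058 × 111312 × 0.545830 = -352.4 m.

ΔE = -352 m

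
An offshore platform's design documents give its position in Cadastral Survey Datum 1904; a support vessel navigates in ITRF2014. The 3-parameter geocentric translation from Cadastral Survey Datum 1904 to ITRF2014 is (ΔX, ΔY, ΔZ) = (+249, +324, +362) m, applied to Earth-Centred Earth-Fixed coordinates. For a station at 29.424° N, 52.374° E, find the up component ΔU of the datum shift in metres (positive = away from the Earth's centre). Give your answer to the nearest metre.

The local up (radial) axis is (cos φ cos λ, cos φ sin λ, sin φ), giving ΔU = 132.407 + 223.511 + 177.839 = 533.76 m.

ΔU = 534 m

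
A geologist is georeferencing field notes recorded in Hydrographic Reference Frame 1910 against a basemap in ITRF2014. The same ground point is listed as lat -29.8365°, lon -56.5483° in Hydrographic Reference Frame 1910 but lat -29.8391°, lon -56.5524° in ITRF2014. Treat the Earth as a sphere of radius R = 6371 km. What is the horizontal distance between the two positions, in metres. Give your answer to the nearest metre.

490 m

Δφ = -29.8391° − -29.8365° = -0.0026°; Δλ = -56.5524° − -56.5483° = -0.0041°.
1° along a meridian = πR/180 = 111195 m.
ΔN = Δφ × 111195 = -289.1 m; ΔE = Δλ × 111195 × cos(-29.8365°) = -0.0041 × 111195 × 0.867449 = -395.5 m.
Distance = √(ΔE² + ΔN²) = √((-395.5)² + (-289.1)²) = 489.9 m.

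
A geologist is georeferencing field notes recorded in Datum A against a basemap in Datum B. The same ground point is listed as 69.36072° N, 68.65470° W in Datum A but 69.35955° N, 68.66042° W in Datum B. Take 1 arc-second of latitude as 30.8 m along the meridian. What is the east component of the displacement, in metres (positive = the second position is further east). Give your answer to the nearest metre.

Δφ = 69.35955° − 69.36072° = -0.00117°; Δλ = -68.66042° − -68.65470° = -0.00572°.
1° of latitude = 3600 × 30.80 = 110880 m.
ΔN = Δφ × 110880 = -129.7 m; ΔE = Δλ × 110880 × cos(69.36072°) = -0.00572 × 110880 × 0.352483 = -223.6 m.

ΔE = -224 m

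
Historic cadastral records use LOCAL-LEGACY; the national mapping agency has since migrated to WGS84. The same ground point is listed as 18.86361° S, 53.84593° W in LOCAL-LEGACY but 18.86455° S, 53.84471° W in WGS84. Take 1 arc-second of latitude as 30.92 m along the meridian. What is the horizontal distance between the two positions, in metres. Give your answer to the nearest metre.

Δφ = -18.86455° − -18.86361° = -0.00094°; Δλ = -53.84471° − -53.84593° = +0.00122°.
1° of latitude = 3600 × 30.92 = 111312 m.
ΔN = Δφ × 111312 = -104.6 m; ΔE = Δλ × 111312 × cos(-18.86361°) = +0.00122 × 111312 × 0.946291 = 128.5 m.
Distance = √(ΔE² + ΔN²) = √(128.5² + (-104.6)²) = 165.7 m.

166 m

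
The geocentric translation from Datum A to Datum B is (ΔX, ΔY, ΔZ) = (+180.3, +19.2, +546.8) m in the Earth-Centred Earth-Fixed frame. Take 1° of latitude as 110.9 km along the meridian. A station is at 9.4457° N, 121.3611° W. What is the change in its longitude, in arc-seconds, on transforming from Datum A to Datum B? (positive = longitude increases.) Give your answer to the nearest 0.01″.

sin φ = 0.164113, cos φ = 0.986442, sin λ = -0.853904, cos λ = -0.520430.
East component: ΔE = −sin λ·ΔX + cos λ·ΔY = −(-0.853904)(180.3) + (-0.520430)(19.2) = 143.97 m.
1° of latitude spans 110900 m; at latitude φ, 1° of longitude spans that × cos φ = 109396.4 m, so Δλ = 143.97 / 109396.4 × 3600 = 4.738″.

Δλ = 4.74″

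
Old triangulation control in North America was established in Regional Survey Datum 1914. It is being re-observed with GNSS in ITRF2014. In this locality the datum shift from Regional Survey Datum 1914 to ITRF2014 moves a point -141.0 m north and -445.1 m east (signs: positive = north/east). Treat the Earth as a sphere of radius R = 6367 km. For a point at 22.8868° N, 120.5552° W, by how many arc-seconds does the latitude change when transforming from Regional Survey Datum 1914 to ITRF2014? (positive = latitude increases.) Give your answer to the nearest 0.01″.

Δφ = -4.57″

On a sphere of radius R, 1 rad of latitude = R, so Δφ = ΔN / R = -141.0 / 6367000 = -2.2145e-05 rad = -4.568″.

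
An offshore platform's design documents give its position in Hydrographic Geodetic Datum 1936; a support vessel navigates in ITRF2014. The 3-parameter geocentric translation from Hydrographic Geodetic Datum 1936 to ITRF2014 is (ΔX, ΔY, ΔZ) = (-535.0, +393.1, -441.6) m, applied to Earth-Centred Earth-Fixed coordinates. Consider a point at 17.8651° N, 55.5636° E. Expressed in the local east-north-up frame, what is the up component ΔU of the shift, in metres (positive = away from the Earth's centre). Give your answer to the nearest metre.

ΔU = -115 m

At φ = 17.8651°, λ = 55.5636°: sin φ = 0.306777, cos φ = 0.951781, sin λ = 0.824754, cos λ = 0.565491.
ΔU = cos φ cos λ·ΔX + cos φ sin λ·ΔY + sin φ·ΔZ = (0.951781)(0.565491)(-535.0) + (0.951781)(0.824754)(393.1) + (0.306777)(-441.6) = -114.84 m.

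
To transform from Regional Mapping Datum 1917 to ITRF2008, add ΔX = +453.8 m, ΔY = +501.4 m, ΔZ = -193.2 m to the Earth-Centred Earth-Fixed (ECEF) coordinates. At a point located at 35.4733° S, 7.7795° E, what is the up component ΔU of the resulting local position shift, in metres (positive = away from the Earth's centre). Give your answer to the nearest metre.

At φ = -35.4733°, λ = 7.7795°: sin φ = -0.580324, cos φ = 0.814386, sin λ = 0.135361, cos λ = 0.990796.
ΔU = cos φ cos λ·ΔX + cos φ sin λ·ΔY + sin φ·ΔZ = (0.814386)(0.990796)(453.8) + (0.814386)(0.135361)(501.4) + (-0.580324)(-193.2) = 533.56 m.

ΔU = 534 m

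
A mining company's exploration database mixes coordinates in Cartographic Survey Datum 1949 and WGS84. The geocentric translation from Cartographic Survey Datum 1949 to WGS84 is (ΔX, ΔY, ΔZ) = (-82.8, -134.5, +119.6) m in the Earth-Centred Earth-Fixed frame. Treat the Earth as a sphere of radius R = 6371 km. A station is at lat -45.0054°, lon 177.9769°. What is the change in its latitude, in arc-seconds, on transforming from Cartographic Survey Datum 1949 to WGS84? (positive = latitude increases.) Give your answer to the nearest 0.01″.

sin φ = -0.707173, cos φ = 0.707040, sin λ = 0.035302, cos λ = -0.999377.
North component: ΔN = −sin φ cos λ·ΔX − sin φ sin λ·ΔY + cos φ·ΔZ = −(-0.707173)(-0.999377)(-82.8) − (-0.707173)(0.035302)(-134.5) + (0.707040)(119.6) = 139.72 m.
1° of latitude spans πR/180 = 111195 m, so Δφ = 139.72 / 111195 × 3600 = 4.524″.

Δφ = 4.52″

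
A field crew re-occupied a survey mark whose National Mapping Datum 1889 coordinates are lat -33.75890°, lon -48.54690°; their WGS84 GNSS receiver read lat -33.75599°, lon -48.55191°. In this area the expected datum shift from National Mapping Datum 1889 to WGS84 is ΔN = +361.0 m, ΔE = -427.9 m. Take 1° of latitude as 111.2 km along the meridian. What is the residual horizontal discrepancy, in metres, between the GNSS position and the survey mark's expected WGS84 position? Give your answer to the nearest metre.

51 m

Observed coordinate differences: Δφ = +0.00291°, Δλ = -0.00501°.
Converting to metres (1° lat = 111200 m, cos φ = 0.831383): observed ΔN = 323.6 m, observed ΔE = -463.2 m.
Subtracting the expected shift leaves a residual of 323.6 − (361.0) = -37.4 m north and -463.2 − (-427.9) = -35.3 m east.
Residual distance = √((-37.4)² + (-35.3)²) = 51.4 m.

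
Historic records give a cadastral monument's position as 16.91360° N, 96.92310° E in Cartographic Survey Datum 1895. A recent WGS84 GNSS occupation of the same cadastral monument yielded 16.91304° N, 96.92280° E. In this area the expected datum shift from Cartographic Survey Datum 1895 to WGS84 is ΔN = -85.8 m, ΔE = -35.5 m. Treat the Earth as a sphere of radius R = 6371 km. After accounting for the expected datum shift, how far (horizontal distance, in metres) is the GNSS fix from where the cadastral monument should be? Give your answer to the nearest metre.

24 m

Observed coordinate differences: Δφ = -0.00056°, Δλ = -0.00030°.
Converting to metres (1° lat = 111195 m, cos φ = 0.956745): observed ΔN = -62.3 m, observed ΔE = -31.9 m.
Subtracting the expected shift leaves a residual of -62.3 − (-85.8) = 23.5 m north and -31.9 − (-35.5) = 3.6 m east.
Residual distance = √(23.5² + 3.6²) = 23.8 m.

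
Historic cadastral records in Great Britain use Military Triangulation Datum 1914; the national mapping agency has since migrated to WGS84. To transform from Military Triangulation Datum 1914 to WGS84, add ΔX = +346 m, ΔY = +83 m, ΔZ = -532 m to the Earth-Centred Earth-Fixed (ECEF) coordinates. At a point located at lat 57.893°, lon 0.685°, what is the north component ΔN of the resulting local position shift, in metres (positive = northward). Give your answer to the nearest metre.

ΔN = -577 m

The local north axis is (−sin φ cos λ, −sin φ sin λ, cos φ), giving ΔN = -293.061 − 0.841 − 282.759 = -576.66 m.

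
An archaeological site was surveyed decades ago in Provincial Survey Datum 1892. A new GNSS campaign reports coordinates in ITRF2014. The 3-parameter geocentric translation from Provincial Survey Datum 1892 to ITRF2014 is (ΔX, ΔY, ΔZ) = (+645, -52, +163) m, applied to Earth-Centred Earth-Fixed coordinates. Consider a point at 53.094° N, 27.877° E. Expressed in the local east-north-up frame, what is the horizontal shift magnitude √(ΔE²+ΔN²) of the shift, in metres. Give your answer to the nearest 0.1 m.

485.2 m

The local east axis at (φ, λ) is (−sin λ, cos λ, 0), so ΔE = −sin(27.877°)·645 + cos(27.877°)·(-52) = -347.55 m.
The local north axis is (−sin φ cos λ, −sin φ sin λ, cos φ), giving ΔN = -455.904 + 19.442 + 97.882 = -338.58 m.
Horizontal magnitude = √(ΔE² + ΔN²) = √((-347.55)² + (-338.58)²) = 485.21 m.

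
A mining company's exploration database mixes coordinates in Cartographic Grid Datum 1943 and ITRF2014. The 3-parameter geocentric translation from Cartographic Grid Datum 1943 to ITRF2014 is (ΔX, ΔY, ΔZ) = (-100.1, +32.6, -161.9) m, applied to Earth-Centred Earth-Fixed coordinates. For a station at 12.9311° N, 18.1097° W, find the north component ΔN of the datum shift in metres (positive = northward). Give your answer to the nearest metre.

ΔN = -134 m

The local north axis is (−sin φ cos λ, −sin φ sin λ, cos φ), giving ΔN = 21.291 + 2.268 − 157.794 = -134.24 m.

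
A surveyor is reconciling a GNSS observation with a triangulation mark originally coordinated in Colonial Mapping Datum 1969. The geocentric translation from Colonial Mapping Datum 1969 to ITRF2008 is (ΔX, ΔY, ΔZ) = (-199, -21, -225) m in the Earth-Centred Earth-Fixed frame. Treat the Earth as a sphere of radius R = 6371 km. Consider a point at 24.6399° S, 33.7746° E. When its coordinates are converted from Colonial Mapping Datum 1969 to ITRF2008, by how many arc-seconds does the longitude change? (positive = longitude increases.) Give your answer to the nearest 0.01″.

sin φ = -0.416914, cos φ = 0.908946, sin λ = 0.555927, cos λ = 0.831231.
East component: ΔE = −sin λ·ΔX + cos λ·ΔY = −(0.555927)(-199) + (0.831231)(-21) = 93.17 m.
1° of latitude spans πR/180 = 111195 m; at latitude φ, 1° of longitude spans that × cos φ = 101070.2 m, so Δλ = 93.17 / 101070.2 × 3600 = 3.319″.

Δλ = 3.32″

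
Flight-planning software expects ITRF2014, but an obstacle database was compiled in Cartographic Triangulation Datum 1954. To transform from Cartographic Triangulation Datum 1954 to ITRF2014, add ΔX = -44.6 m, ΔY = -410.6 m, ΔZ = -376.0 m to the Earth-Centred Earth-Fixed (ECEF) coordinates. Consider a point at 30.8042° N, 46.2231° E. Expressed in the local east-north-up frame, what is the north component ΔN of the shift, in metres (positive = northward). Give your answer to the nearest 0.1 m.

ΔN = -155.3 m

At φ = 30.8042°, λ = 46.2231°: sin φ = 0.512106, cos φ = 0.858922, sin λ = 0.722039, cos λ = 0.691852.
ΔN = −sin φ cos λ·ΔX − sin φ sin λ·ΔY + cos φ·ΔZ = −(0.512106)(0.691852)(-44.6) − (0.512106)(0.722039)(-410.6) + (0.858922)(-376.0) = -155.33 m.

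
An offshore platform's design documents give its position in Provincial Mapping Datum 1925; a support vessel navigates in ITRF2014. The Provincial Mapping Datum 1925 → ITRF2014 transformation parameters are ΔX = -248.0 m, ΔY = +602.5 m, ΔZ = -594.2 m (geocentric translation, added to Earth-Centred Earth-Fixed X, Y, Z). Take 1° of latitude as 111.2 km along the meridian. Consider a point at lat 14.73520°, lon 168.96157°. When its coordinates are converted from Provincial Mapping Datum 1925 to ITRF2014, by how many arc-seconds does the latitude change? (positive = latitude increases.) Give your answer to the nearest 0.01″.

Δφ = -21.56″

sin φ = 0.254352, cos φ = 0.967112, sin λ = 0.191467, cos λ = -0.981499.
North component: ΔN = −sin φ cos λ·ΔX − sin φ sin λ·ΔY + cos φ·ΔZ = −(0.254352)(-0.981499)(-248.0) − (0.254352)(0.191467)(602.5) + (0.967112)(-594.2) = -665.91 m.
1° of latitude spans 111200 m, so Δφ = -665.91 / 111200 × 3600 = -21.558″.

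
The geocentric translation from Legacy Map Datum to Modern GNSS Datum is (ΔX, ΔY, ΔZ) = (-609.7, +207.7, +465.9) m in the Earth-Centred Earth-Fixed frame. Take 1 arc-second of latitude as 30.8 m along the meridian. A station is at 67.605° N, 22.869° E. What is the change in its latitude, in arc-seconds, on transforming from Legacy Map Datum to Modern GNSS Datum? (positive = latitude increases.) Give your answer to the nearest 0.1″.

sin φ = 0.924579, cos φ = 0.380990, sin λ = 0.388625, cos λ = 0.921396.
North component: ΔN = −sin φ cos λ·ΔX − sin φ sin λ·ΔY + cos φ·ΔZ = −(0.924579)(0.921396)(-609.7) − (0.924579)(0.388625)(207.7) + (0.380990)(465.9) = 622.28 m.
1° of latitude spans 3600 × 30.80 = 110880 m, so Δφ = 622.28 / 110880 × 3600 = 20.204″.

Δφ = 20.2″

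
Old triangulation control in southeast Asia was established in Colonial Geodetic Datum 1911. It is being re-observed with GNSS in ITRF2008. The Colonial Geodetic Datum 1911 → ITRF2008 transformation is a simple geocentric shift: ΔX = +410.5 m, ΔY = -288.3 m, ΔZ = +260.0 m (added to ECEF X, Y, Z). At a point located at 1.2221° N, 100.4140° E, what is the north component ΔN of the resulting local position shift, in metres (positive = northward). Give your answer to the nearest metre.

ΔN = 268 m

The local north axis is (−sin φ cos λ, −sin φ sin λ, cos φ), giving ΔN = 1.583 + 6.048 + 259.941 = 267.57 m.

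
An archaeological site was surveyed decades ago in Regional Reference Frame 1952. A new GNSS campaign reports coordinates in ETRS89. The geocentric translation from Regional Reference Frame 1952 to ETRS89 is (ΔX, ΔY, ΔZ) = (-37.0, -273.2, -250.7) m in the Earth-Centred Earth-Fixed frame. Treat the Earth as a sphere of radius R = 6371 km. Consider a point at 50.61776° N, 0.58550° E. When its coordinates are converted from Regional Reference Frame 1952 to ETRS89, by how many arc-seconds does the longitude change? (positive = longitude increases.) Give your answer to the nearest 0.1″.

Δλ = -13.9″

sin φ = 0.772930, cos φ = 0.634491, sin λ = 0.010219, cos λ = 0.999948.
East component: ΔE = −sin λ·ΔX + cos λ·ΔY = −(0.010219)(-37.0) + (0.999948)(-273.2) = -272.81 m.
1° of latitude spans πR/180 = 111195 m; at latitude φ, 1° of longitude spans that × cos φ = 70552.2 m, so Δλ = -272.81 / 70552.2 × 3600 = -13.920″.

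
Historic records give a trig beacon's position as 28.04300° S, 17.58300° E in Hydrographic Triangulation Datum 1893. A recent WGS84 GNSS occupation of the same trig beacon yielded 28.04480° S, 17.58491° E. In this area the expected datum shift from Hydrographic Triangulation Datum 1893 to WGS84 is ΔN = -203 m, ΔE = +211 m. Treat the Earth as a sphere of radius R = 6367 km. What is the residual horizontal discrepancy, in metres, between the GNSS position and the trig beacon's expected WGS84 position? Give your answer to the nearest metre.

24 m

Observed coordinate differences: Δφ = -0.00180°, Δλ = +0.00191°.
Converting to metres (1° lat = 111125 m, cos φ = 0.882595): observed ΔN = -200.0 m, observed ΔE = 187.3 m.
Subtracting the expected shift leaves a residual of -200.0 − (-203) = 3.0 m north and 187.3 − (211) = -23.7 m east.
Residual distance = √(3.0² + (-23.7)²) = 23.9 m.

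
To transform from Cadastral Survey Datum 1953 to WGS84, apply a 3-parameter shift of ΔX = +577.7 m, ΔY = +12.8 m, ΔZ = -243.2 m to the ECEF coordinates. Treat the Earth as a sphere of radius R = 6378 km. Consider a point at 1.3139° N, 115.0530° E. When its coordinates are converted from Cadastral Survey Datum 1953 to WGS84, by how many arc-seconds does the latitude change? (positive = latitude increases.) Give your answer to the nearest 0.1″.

Δφ = -7.7″

sin φ = 0.022930, cos φ = 0.999737, sin λ = 0.905916, cos λ = -0.423456.
North component: ΔN = −sin φ cos λ·ΔX − sin φ sin λ·ΔY + cos φ·ΔZ = −(0.022930)(-0.423456)(577.7) − (0.022930)(0.905916)(12.8) + (0.999737)(-243.2) = -237.79 m.
1° of latitude spans πR/180 = 111317 m, so Δφ = -237.79 / 111317 × 3600 = -7.690″.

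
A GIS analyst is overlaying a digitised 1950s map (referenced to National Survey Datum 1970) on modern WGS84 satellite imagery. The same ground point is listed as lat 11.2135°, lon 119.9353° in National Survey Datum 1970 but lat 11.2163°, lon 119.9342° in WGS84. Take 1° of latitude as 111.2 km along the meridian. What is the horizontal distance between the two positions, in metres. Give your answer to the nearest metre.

Δφ = 11.2163° − 11.2135° = +0.0028°; Δλ = 119.9342° − 119.9353° = -0.0011°.
ΔN = Δφ × 111200 = 311.4 m; ΔE = Δλ × 111200 × cos(11.2135°) = -0.0011 × 111200 × 0.980909 = -120.0 m.
Distance = √(ΔE² + ΔN²) = √((-120.0)² + 311.4²) = 333.7 m.

334 m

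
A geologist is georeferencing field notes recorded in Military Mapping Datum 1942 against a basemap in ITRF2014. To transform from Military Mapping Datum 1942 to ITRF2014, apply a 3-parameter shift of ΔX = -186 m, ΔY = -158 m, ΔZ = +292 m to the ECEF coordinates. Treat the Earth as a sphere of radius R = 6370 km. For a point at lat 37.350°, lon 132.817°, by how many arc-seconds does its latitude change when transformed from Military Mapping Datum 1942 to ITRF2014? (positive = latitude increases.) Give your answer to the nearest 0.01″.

Δφ = 7.31″

sin φ = 0.606682, cos φ = 0.794944, sin λ = 0.733528, cos λ = -0.679659.
North component: ΔN = −sin φ cos λ·ΔX − sin φ sin λ·ΔY + cos φ·ΔZ = −(0.606682)(-0.679659)(-186) − (0.606682)(0.733528)(-158) + (0.794944)(292) = 225.74 m.
1° of latitude spans πR/180 = 111177 m, so Δφ = 225.74 / 111177 × 3600 = 7.310″.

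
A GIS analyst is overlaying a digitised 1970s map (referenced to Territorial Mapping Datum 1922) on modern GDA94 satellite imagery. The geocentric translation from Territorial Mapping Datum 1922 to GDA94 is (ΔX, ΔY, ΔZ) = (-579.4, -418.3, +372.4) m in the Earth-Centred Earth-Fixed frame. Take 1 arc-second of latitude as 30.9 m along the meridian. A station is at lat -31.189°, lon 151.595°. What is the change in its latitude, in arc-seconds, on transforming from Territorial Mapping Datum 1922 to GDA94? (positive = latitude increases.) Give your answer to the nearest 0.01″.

Δφ = 15.52″

sin φ = -0.517863, cos φ = 0.855464, sin λ = 0.475701, cos λ = -0.879607.
North component: ΔN = −sin φ cos λ·ΔX − sin φ sin λ·ΔY + cos φ·ΔZ = −(-0.517863)(-0.879607)(-579.4) − (-0.517863)(0.475701)(-418.3) + (0.855464)(372.4) = 479.45 m.
1° of latitude spans 3600 × 30.90 = 111240 m, so Δφ = 479.45 / 111240 × 3600 = 15.516″.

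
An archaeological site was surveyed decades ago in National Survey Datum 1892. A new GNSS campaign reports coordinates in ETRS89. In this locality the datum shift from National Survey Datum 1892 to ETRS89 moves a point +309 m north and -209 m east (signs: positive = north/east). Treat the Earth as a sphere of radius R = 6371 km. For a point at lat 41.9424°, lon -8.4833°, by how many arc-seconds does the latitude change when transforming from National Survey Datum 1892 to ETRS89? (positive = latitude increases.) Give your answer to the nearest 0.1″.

On a sphere of radius R, 1 rad of latitude = R, so Δφ = ΔN / R = 309.0 / 6371000 = 4.8501e-05 rad = 10.004″.

Δφ = 10.0″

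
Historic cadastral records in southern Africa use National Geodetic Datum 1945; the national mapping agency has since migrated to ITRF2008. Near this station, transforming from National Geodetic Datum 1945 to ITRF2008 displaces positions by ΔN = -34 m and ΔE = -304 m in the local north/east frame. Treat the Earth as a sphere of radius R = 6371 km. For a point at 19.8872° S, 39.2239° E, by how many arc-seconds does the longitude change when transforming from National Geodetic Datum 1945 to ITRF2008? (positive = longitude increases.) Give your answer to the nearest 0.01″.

Δλ = -10.47″

At latitude -19.8872°, cos φ = 0.940364.
One radian of longitude at latitude φ spans R cos φ, so Δλ = ΔE / (R cos φ) = -304.0 / (6371000 × 0.940364) = -5.0742e-05 rad = -10.466″.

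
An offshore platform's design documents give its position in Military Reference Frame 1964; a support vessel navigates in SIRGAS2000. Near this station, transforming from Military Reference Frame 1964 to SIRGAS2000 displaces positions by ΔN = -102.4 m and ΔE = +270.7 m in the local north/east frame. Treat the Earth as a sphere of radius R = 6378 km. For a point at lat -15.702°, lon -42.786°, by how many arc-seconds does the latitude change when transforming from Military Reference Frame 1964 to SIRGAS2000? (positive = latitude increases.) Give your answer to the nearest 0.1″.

On a sphere of radius R, 1 rad of latitude = R, so Δφ = ΔN / R = -102.4 / 6378000 = -1.6055e-05 rad = -3.312″.

Δφ = -3.3″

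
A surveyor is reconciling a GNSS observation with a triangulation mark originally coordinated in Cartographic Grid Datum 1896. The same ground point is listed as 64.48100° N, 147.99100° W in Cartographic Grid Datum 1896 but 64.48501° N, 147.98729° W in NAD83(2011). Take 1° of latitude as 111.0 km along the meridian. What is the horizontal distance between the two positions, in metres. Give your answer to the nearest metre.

Δφ = 64.48501° − 64.48100° = +0.00401°; Δλ = -147.98729° − -147.99100° = +0.00371°.
ΔN = Δφ × 111000 = 445.1 m; ΔE = Δλ × 111000 × cos(64.48100°) = +0.00371 × 111000 × 0.430810 = 177.4 m.
Distance = √(ΔE² + ΔN²) = √(177.4² + 445.1²) = 479.2 m.

479 m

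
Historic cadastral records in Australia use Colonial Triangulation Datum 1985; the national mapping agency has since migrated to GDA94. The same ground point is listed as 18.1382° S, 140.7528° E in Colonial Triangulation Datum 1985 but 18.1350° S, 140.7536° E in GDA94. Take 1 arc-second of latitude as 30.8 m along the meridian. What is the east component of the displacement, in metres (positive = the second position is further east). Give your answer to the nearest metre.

ΔE = 84 m

Δφ = -18.1350° − -18.1382° = +0.0032°; Δλ = 140.7536° − 140.7528° = +0.0008°.
1° of latitude = 3600 × 30.80 = 110880 m.
ΔN = Δφ × 110880 = 354.8 m; ΔE = Δλ × 110880 × cos(-18.1382°) = +0.0008 × 110880 × 0.950308 = 84.3 m.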